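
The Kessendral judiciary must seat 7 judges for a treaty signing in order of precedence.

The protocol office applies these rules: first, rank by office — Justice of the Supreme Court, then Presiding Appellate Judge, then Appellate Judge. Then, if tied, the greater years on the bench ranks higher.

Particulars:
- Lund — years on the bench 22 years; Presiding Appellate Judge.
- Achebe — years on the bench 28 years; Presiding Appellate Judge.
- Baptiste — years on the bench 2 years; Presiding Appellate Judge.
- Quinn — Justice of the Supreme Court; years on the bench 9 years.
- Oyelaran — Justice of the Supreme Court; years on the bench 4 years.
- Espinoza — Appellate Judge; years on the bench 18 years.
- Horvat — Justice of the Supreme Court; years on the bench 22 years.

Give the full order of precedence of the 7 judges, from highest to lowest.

Horvat, Quinn, Oyelaran, Achebe, Lund, Baptiste, Espinoza

By office: Horvat, Quinn and Oyelaran (Justice of the Supreme Court); then Achebe, Lund and Baptiste (Presiding Appellate Judge); then Espinoza (Appellate Judge).
Among Horvat, Quinn and Oyelaran, by years on the bench (higher first): Horvat (22 years) before Quinn (9 years) before Oyelaran (4 years).
Among Achebe, Lund and Baptiste, by years on the bench (higher first): Achebe (28 years) before Lund (22 years) before Baptiste (2 years).
Full order: Horvat, Quinn, Oyelaran, Achebe, Lund, Baptiste, Espinoza.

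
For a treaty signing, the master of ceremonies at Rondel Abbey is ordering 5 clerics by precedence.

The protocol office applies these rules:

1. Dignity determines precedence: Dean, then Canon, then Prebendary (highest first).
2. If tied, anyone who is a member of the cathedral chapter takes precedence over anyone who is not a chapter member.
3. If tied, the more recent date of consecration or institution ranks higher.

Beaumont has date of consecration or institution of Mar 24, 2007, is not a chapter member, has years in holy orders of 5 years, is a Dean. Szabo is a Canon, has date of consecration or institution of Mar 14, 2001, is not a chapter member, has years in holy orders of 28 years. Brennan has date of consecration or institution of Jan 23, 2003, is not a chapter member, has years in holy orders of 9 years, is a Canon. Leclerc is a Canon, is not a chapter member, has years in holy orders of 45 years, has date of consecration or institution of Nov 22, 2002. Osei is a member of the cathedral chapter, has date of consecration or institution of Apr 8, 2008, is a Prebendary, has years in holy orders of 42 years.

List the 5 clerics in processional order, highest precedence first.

Beaumont, Brennan, Leclerc, Szabo, Osei

By dignity: Beaumont (Dean); then Brennan, Leclerc and Szabo (Canon); then Osei (Prebendary).
Brennan, Leclerc and Szabo are each not a chapter member, so the next rule applies.
Among Brennan, Leclerc and Szabo, by date of consecration or institution (later first): Brennan (Jan 23, 2003) before Leclerc (Nov 22, 2002) before Szabo (Mar 14, 2001).
Full order: Beaumont, Brennan, Leclerc, Szabo, Osei.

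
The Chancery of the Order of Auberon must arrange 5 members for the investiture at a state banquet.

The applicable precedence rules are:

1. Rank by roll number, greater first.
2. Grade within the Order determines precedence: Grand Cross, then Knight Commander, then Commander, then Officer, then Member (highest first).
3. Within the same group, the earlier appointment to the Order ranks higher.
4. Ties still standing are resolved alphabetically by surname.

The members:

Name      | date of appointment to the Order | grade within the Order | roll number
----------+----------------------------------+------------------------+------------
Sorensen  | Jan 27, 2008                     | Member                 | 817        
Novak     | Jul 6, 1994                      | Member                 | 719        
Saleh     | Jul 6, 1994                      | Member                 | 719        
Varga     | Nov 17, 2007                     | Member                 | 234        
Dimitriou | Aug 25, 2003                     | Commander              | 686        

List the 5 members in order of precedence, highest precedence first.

By roll number (higher first): Sorensen (817); then Novak and Saleh (both 719); then Dimitriou (686); then Varga (234).
Novak and Saleh are each Member, so the next rule applies.
Novak and Saleh both have date of appointment to the Order Jul 6, 1994, so the next rule applies.
Among Novak and Saleh, alphabetically by surname: Novak before Saleh.
Full order: Sorensen, Novak, Saleh, Dimitriou, Varga.

Sorensen, Novak, Saleh, Dimitriou, Varga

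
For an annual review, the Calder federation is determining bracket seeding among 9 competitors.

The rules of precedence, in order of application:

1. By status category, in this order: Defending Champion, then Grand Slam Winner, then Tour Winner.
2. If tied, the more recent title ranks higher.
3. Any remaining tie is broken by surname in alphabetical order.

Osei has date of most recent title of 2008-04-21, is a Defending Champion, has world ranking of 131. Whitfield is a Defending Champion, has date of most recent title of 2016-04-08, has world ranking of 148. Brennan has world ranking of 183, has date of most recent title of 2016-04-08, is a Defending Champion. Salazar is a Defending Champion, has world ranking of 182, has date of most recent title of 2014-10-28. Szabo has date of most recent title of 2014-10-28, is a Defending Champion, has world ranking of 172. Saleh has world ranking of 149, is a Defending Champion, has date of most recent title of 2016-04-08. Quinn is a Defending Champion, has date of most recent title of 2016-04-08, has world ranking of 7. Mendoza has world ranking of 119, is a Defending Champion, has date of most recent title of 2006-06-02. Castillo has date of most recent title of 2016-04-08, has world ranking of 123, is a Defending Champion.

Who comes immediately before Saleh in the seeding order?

Quinn

By status category: Brennan, Castillo, Quinn, Saleh, Whitfield, Salazar, Szabo, Osei and Mendoza (Defending Champion).
Among Brennan, Castillo, Quinn, Saleh, Whitfield, Salazar, Szabo, Osei and Mendoza, by date of most recent title (later first): Brennan, Castillo, Quinn, Saleh and Whitfield (2016-04-08) before Salazar and Szabo (2014-10-28) before Osei (2008-04-21) before Mendoza (2006-06-02).
Among Brennan, Castillo, Quinn, Saleh and Whitfield, alphabetically by surname: Brennan before Castillo before Quinn before Saleh before Whitfield.
Among Salazar and Szabo, alphabetically by surname: Salazar before Szabo.
Order: Brennan, Castillo, Quinn, Saleh, Whitfield, Salazar, Szabo, Osei, Mendoza.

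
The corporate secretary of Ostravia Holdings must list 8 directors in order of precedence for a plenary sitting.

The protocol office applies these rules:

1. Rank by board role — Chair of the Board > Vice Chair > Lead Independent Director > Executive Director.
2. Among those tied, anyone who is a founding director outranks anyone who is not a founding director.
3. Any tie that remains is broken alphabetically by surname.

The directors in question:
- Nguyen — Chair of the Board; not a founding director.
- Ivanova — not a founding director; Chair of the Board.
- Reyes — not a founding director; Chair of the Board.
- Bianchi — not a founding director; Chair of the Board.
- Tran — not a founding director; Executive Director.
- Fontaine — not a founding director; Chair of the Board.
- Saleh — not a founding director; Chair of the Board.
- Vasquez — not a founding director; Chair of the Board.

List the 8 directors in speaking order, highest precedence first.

By board role: Bianchi, Fontaine, Ivanova, Nguyen, Reyes, Saleh and Vasquez (Chair of the Board); then Tran (Executive Director).
Bianchi, Fontaine, Ivanova, Nguyen, Reyes, Saleh and Vasquez are each not a founding director, so the next rule applies.
Among Bianchi, Fontaine, Ivanova, Nguyen, Reyes, Saleh and Vasquez, alphabetically by surname: Bianchi before Fontaine before Ivanova before Nguyen before Reyes before Saleh before Vasquez.
Full order: Bianchi, Fontaine, Ivanova, Nguyen, Reyes, Saleh, Vasquez, Tran.

Bianchi, Fontaine, Ivanova, Nguyen, Reyes, Saleh, Vasquez, Tran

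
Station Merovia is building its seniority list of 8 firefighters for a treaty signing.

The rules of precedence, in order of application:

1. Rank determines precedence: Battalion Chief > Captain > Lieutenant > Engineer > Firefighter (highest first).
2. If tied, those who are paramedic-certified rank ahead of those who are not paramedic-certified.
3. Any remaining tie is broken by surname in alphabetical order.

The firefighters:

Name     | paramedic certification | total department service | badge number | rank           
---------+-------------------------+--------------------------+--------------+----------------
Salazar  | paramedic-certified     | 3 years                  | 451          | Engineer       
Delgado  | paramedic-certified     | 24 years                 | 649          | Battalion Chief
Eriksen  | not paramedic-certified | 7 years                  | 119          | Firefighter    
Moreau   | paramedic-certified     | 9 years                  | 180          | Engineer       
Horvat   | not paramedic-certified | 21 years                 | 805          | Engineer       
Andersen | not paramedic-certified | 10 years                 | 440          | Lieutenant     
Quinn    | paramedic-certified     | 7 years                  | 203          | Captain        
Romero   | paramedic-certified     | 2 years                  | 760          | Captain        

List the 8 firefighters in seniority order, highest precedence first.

Delgado, Quinn, Romero, Andersen, Moreau, Salazar, Horvat, Eriksen

By rank: Delgado (Battalion Chief); then Quinn and Romero (Captain); then Andersen (Lieutenant); then Moreau, Salazar and Horvat (Engineer); then Eriksen (Firefighter).
Quinn and Romero are each paramedic-certified, so the next rule applies.
Among Quinn and Romero, alphabetically by surname: Quinn before Romero.
Among Moreau, Salazar and Horvat, paramedic-certified before not paramedic-certified: Moreau and Salazar (paramedic-certified) before Horvat (not paramedic-certified).
Among Moreau and Salazar, alphabetically by surname: Moreau before Salazar.
Full order: Delgado, Quinn, Romero, Andersen, Moreau, Salazar, Horvat, Eriksen.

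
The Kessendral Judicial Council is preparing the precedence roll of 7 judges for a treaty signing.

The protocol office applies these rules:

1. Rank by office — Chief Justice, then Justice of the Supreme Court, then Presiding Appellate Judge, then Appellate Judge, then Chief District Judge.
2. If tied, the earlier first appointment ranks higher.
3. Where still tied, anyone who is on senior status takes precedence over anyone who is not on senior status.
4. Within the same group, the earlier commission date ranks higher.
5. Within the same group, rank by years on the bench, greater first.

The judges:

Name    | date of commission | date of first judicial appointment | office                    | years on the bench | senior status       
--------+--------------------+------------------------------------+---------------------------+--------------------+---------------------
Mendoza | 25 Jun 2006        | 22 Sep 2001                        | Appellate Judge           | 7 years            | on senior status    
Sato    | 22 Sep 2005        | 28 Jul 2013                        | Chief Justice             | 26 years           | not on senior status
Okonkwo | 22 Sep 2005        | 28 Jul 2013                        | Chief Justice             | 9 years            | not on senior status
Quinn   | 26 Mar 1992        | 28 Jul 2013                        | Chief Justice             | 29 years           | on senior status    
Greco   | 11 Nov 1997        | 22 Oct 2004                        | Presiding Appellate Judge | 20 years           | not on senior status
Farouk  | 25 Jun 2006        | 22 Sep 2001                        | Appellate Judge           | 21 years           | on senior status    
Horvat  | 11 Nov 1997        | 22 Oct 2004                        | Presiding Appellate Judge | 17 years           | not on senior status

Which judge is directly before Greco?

Okonkwo

By office: Quinn, Sato and Okonkwo (Chief Justice); then Greco and Horvat (Presiding Appellate Judge); then Farouk and Mendoza (Appellate Judge).
Quinn, Sato and Okonkwo all have date of first judicial appointment 28 Jul 2013, so the next rule applies.
Among Quinn, Sato and Okonkwo, on senior status before not on senior status: Quinn (on senior status) before Sato and Okonkwo (not on senior status).
Sato and Okonkwo both have date of commission 22 Sep 2005, so the next rule applies.
Among Sato and Okonkwo, by years on the bench (higher first): Sato (26 years) before Okonkwo (9 years).
Greco and Horvat both have date of first judicial appointment 22 Oct 2004, so the next rule applies.
Greco and Horvat are each not on senior status, so the next rule applies.
Greco and Horvat both have date of commission 11 Nov 1997, so the next rule applies.
Among Greco and Horvat, by years on the bench (higher first): Greco (20 years) before Horvat (17 years).
Farouk and Mendoza both have date of first judicial appointment 22 Sep 2001, so the next rule applies.
Farouk and Mendoza are each on senior status, so the next rule applies.
Farouk and Mendoza both have date of commission 25 Jun 2006, so the next rule applies.
Among Farouk and Mendoza, by years on the bench (higher first): Farouk (21 years) before Mendoza (7 years).
Order: Quinn, Sato, Okonkwo, Greco, Horvat, Farouk, Mendoza.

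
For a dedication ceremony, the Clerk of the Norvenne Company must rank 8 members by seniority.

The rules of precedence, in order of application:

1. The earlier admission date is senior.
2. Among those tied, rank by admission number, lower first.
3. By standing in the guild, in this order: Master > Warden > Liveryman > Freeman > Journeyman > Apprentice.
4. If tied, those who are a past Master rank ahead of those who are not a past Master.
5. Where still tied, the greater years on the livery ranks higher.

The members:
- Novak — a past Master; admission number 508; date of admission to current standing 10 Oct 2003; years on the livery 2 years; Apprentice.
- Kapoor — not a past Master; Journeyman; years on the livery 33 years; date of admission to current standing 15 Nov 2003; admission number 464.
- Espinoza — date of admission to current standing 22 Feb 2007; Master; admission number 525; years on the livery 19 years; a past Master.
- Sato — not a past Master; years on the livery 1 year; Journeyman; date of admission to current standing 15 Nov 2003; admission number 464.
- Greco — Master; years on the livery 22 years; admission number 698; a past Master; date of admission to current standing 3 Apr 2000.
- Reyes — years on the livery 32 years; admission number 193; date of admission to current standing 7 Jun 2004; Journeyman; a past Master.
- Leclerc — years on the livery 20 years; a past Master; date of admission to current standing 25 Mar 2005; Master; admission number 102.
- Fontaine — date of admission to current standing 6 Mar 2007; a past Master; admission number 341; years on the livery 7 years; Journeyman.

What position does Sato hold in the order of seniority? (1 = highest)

4

By date of admission to current standing (earlier first): Greco (3 Apr 2000); then Novak (10 Oct 2003); then Kapoor and Sato (both 15 Nov 2003); then Reyes (7 Jun 2004); then Leclerc (25 Mar 2005); then Espinoza (22 Feb 2007); then Fontaine (6 Mar 2007).
Kapoor and Sato both have admission number 464, so the next rule applies.
Kapoor and Sato are each Journeyman, so the next rule applies.
Kapoor and Sato are each not a past Master, so the next rule applies.
Among Kapoor and Sato, by years on the livery (higher first): Kapoor (33 years) before Sato (1 year).
Order: Greco, Novak, Kapoor, Sato, Reyes, Leclerc, Espinoza, Fontaine. So position 4.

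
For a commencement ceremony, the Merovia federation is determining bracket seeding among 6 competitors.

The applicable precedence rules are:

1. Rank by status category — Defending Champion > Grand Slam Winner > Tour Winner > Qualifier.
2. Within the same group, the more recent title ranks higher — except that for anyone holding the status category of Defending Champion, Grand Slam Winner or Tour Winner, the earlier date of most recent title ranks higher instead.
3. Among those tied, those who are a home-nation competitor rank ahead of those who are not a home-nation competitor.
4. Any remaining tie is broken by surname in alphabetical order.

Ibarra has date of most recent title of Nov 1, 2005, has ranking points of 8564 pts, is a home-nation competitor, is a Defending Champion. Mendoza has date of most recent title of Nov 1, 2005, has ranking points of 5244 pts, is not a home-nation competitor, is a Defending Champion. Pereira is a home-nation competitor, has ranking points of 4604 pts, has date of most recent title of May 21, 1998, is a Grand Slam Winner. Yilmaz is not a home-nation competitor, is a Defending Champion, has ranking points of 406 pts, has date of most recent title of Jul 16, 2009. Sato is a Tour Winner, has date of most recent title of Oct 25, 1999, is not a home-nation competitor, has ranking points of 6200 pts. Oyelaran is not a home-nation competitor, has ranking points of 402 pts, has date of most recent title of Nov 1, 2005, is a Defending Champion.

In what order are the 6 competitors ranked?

Ibarra, Mendoza, Oyelaran, Yilmaz, Pereira, Sato

By status category: Ibarra, Mendoza, Oyelaran and Yilmaz (Defending Champion); then Pereira (Grand Slam Winner); then Sato (Tour Winner).
Among Ibarra, Mendoza, Oyelaran and Yilmaz, by date of most recent title (earlier first) (reversed rule for this group): Ibarra, Mendoza and Oyelaran (Nov 1, 2005) before Yilmaz (Jul 16, 2009).
Among Ibarra, Mendoza and Oyelaran, a home-nation competitor before not a home-nation competitor: Ibarra (a home-nation competitor) before Mendoza and Oyelaran (not a home-nation competitor).
Among Mendoza and Oyelaran, alphabetically by surname: Mendoza before Oyelaran.
Full order: Ibarra, Mendoza, Oyelaran, Yilmaz, Pereira, Sato.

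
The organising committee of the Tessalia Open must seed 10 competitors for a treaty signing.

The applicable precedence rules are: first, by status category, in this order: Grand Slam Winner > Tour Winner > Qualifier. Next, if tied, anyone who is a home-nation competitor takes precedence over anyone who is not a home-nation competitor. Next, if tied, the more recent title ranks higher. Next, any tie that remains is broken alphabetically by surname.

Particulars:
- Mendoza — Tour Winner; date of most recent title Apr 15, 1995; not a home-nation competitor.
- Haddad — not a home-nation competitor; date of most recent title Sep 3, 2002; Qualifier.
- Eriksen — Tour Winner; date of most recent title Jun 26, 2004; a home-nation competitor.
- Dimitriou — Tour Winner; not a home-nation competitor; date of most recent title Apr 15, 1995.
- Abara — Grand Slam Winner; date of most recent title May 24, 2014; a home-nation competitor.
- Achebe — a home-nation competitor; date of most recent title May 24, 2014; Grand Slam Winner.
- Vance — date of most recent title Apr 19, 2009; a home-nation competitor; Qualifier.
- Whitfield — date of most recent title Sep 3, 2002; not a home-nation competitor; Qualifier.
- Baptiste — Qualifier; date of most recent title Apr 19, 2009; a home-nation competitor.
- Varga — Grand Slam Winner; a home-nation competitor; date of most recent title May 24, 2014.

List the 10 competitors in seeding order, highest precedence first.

Abara, Achebe, Varga, Eriksen, Dimitriou, Mendoza, Baptiste, Vance, Haddad, Whitfield

By status category: Abara, Achebe and Varga (Grand Slam Winner); then Eriksen, Dimitriou and Mendoza (Tour Winner); then Baptiste, Vance, Haddad and Whitfield (Qualifier).
Abara, Achebe and Varga are each a home-nation competitor, so the next rule applies.
Abara, Achebe and Varga all have date of most recent title May 24, 2014, so the next rule applies.
Among Abara, Achebe and Varga, alphabetically by surname: Abara before Achebe before Varga.
Among Eriksen, Dimitriou and Mendoza, a home-nation competitor before not a home-nation competitor: Eriksen (a home-nation competitor) before Dimitriou and Mendoza (not a home-nation competitor).
Dimitriou and Mendoza both have date of most recent title Apr 15, 1995, so the next rule applies.
Among Dimitriou and Mendoza, alphabetically by surname: Dimitriou before Mendoza.
Among Baptiste, Vance, Haddad and Whitfield, a home-nation competitor before not a home-nation competitor: Baptiste and Vance (a home-nation competitor) before Haddad and Whitfield (not a home-nation competitor).
Baptiste and Vance both have date of most recent title Apr 19, 2009, so the next rule applies.
Among Baptiste and Vance, alphabetically by surname: Baptiste before Vance.
Haddad and Whitfield both have date of most recent title Sep 3, 2002, so the next rule applies.
Among Haddad and Whitfield, alphabetically by surname: Haddad before Whitfield.
Full order: Abara, Achebe, Varga, Eriksen, Dimitriou, Mendoza, Baptiste, Vance, Haddad, Whitfield.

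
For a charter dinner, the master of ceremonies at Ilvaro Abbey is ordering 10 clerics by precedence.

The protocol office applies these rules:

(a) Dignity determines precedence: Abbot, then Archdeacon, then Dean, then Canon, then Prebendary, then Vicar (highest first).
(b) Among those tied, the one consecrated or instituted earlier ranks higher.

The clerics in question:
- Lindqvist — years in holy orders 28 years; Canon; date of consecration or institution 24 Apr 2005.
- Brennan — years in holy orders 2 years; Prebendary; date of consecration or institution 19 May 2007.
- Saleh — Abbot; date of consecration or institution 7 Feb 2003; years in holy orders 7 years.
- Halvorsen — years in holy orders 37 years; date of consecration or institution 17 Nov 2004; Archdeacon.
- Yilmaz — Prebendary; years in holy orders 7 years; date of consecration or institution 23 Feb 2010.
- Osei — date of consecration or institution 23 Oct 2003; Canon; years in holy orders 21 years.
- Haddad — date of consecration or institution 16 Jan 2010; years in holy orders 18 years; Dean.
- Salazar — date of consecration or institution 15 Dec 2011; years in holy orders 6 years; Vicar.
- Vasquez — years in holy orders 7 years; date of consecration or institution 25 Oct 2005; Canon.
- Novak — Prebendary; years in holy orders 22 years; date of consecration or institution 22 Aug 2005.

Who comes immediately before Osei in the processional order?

Haddad

By dignity: Saleh (Abbot); then Halvorsen (Archdeacon); then Haddad (Dean); then Osei, Lindqvist and Vasquez (Canon); then Novak, Brennan and Yilmaz (Prebendary); then Salazar (Vicar).
Among Osei, Lindqvist and Vasquez, by date of consecration or institution (earlier first): Osei (23 Oct 2003) before Lindqvist (24 Apr 2005) before Vasquez (25 Oct 2005).
Among Novak, Brennan and Yilmaz, by date of consecration or institution (earlier first): Novak (22 Aug 2005) before Brennan (19 May 2007) before Yilmaz (23 Feb 2010).
Order: Saleh, Halvorsen, Haddad, Osei, Lindqvist, Vasquez, Novak, Brennan, Yilmaz, Salazar.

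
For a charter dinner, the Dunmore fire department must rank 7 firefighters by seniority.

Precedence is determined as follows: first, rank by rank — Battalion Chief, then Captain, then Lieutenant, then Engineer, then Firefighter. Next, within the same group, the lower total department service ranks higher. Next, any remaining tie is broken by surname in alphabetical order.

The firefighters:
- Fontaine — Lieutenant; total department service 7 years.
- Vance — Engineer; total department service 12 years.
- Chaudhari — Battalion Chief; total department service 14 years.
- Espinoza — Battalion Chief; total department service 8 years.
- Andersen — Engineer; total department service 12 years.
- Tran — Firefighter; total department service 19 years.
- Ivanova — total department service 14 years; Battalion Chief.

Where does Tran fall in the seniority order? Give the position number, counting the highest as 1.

7

By rank: Espinoza, Chaudhari and Ivanova (Battalion Chief); then Fontaine (Lieutenant); then Andersen and Vance (Engineer); then Tran (Firefighter).
Among Espinoza, Chaudhari and Ivanova, by total department service (lower first): Espinoza (8 years) before Chaudhari and Ivanova (14 years).
Among Chaudhari and Ivanova, alphabetically by surname: Chaudhari before Ivanova.
Andersen and Vance both have total department service 12 years, so the next rule applies.
Among Andersen and Vance, alphabetically by surname: Andersen before Vance.
Order: Espinoza, Chaudhari, Ivanova, Fontaine, Andersen, Vance, Tran. So position 7.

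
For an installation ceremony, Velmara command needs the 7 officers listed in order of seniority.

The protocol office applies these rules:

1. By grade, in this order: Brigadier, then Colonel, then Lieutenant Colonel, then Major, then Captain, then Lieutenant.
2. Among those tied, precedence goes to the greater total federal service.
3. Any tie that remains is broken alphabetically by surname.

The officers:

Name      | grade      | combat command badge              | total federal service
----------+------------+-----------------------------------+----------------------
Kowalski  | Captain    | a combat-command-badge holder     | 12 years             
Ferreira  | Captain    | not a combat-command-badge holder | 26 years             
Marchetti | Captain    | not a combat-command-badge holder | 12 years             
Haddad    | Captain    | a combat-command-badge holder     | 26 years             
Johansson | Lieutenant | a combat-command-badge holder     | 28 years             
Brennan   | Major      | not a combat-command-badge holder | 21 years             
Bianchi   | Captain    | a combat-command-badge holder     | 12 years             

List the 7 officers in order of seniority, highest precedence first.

By grade: Brennan (Major); then Ferreira, Haddad, Bianchi, Kowalski and Marchetti (Captain); then Johansson (Lieutenant).
Among Ferreira, Haddad, Bianchi, Kowalski and Marchetti, by total federal service (higher first): Ferreira and Haddad (26 years) before Bianchi, Kowalski and Marchetti (12 years).
Among Ferreira and Haddad, alphabetically by surname: Ferreira before Haddad.
Among Bianchi, Kowalski and Marchetti, alphabetically by surname: Bianchi before Kowalski before Marchetti.
Full order: Brennan, Ferreira, Haddad, Bianchi, Kowalski, Marchetti, Johansson.

Brennan, Ferreira, Haddad, Bianchi, Kowalski, Marchetti, Johansson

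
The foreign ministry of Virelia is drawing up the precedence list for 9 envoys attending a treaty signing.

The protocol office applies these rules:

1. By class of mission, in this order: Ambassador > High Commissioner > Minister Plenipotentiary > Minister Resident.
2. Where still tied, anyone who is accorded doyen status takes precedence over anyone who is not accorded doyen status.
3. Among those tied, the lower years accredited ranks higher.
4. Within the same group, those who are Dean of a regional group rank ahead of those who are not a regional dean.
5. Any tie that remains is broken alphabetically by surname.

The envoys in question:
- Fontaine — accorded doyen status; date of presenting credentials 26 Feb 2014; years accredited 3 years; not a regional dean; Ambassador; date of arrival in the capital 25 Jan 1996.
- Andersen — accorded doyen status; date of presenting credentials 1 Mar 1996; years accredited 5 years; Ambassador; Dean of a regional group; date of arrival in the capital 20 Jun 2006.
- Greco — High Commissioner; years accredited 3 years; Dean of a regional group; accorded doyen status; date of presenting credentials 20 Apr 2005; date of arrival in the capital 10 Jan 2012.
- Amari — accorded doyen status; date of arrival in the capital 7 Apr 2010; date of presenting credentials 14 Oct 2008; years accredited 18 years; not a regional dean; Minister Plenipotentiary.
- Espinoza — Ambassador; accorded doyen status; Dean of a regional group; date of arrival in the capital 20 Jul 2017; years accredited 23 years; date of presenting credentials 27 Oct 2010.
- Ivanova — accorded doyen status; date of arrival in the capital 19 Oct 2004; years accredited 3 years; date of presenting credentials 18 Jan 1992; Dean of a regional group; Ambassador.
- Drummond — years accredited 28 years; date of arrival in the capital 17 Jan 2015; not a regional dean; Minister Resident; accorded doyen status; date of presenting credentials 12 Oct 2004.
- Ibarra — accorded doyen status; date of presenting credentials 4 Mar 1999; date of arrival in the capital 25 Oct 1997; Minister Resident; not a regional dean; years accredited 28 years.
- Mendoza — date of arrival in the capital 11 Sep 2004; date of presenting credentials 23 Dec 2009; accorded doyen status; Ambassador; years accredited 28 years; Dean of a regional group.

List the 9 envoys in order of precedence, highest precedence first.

Ivanova, Fontaine, Andersen, Espinoza, Mendoza, Greco, Amari, Drummond, Ibarra

By class of mission: Ivanova, Fontaine, Andersen, Espinoza and Mendoza (Ambassador); then Greco (High Commissioner); then Amari (Minister Plenipotentiary); then Drummond and Ibarra (Minister Resident).
Ivanova, Fontaine, Andersen, Espinoza and Mendoza are each accorded doyen status, so the next rule applies.
Among Ivanova, Fontaine, Andersen, Espinoza and Mendoza, by years accredited (lower first): Ivanova and Fontaine (3 years) before Andersen (5 years) before Espinoza (23 years) before Mendoza (28 years).
Among Ivanova and Fontaine, Dean of a regional group before not a regional dean: Ivanova (Dean of a regional group) before Fontaine (not a regional dean).
Drummond and Ibarra are each accorded doyen status, so the next rule applies.
Drummond and Ibarra both have years accredited 28 years, so the next rule applies.
Drummond and Ibarra are each not a regional dean, so the next rule applies.
Among Drummond and Ibarra, alphabetically by surname: Drummond before Ibarra.
Full order: Ivanova, Fontaine, Andersen, Espinoza, Mendoza, Greco, Amari, Drummond, Ibarra.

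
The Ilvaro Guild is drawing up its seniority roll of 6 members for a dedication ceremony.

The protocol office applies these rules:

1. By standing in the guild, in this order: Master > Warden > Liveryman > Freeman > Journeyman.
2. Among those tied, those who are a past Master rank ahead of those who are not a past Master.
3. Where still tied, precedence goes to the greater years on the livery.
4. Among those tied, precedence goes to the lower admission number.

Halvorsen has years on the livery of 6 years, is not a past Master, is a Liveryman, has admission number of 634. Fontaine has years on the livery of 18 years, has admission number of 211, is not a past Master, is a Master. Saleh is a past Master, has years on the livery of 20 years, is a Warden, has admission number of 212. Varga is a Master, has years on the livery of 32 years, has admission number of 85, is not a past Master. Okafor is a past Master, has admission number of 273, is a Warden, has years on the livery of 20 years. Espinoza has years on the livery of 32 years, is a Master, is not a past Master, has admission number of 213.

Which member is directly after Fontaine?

By standing in the guild: Varga, Espinoza and Fontaine (Master); then Saleh and Okafor (Warden); then Halvorsen (Liveryman).
Varga, Espinoza and Fontaine are each not a past Master, so the next rule applies.
Among Varga, Espinoza and Fontaine, by years on the livery (higher first): Varga and Espinoza (32 years) before Fontaine (18 years).
Among Varga and Espinoza, by admission number (lower first): Varga (85) before Espinoza (213).
Saleh and Okafor are each a past Master, so the next rule applies.
Saleh and Okafor both have years on the livery 20 years, so the next rule applies.
Among Saleh and Okafor, by admission number (lower first): Saleh (212) before Okafor (273).
Order: Varga, Espinoza, Fontaine, Saleh, Okafor, Halvorsen.

Saleh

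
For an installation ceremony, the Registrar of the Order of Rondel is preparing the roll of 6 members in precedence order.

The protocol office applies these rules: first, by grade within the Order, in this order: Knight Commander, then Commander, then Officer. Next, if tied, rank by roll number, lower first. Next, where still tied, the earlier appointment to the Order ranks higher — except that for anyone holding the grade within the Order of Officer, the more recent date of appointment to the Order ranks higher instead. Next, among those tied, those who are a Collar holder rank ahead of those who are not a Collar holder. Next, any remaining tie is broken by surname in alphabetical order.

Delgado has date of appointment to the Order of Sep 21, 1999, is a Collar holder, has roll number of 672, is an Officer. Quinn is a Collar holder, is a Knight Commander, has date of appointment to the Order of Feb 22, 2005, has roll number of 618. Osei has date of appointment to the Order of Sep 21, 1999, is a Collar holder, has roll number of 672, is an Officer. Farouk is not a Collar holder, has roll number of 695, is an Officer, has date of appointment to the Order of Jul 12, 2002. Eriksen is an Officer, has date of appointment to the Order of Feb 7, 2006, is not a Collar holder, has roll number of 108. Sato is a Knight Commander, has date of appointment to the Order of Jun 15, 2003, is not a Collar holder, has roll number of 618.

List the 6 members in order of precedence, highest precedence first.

Sato, Quinn, Eriksen, Delgado, Osei, Farouk

By grade within the Order: Sato and Quinn (Knight Commander); then Eriksen, Delgado, Osei and Farouk (Officer).
Sato and Quinn both have roll number 618, so the next rule applies.
Among Sato and Quinn, by date of appointment to the Order (earlier first): Sato (Jun 15, 2003) before Quinn (Feb 22, 2005).
Among Eriksen, Delgado, Osei and Farouk, by roll number (lower first): Eriksen (108) before Delgado and Osei (672) before Farouk (695).
Delgado and Osei both have date of appointment to the Order Sep 21, 1999, so the next rule applies.
Delgado and Osei are each a Collar holder, so the next rule applies.
Among Delgado and Osei, alphabetically by surname: Delgado before Osei.
Full order: Sato, Quinn, Eriksen, Delgado, Osei, Farouk.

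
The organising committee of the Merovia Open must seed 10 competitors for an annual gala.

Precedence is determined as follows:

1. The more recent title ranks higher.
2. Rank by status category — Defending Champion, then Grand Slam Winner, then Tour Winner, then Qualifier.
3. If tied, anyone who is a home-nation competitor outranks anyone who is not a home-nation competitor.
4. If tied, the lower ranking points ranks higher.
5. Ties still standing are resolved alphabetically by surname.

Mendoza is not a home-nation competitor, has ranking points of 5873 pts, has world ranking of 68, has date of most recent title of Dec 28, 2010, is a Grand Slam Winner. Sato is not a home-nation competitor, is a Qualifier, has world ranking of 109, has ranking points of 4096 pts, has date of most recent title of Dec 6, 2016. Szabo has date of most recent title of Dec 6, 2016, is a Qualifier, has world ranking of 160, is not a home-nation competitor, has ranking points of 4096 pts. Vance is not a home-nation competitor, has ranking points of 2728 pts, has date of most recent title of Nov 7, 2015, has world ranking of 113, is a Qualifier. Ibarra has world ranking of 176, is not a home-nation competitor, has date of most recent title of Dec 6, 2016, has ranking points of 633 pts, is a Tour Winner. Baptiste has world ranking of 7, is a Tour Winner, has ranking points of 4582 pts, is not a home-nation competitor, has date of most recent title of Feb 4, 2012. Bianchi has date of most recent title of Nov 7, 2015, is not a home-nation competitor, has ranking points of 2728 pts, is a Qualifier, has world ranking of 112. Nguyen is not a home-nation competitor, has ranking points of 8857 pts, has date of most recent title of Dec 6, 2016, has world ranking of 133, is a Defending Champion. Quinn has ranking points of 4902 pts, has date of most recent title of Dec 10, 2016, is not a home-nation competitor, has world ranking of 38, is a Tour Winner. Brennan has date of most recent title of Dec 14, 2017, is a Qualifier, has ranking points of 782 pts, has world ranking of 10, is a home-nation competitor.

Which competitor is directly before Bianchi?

Szabo

By date of most recent title (later first): Brennan (Dec 14, 2017); then Quinn (Dec 10, 2016); then Nguyen, Ibarra, Sato and Szabo (each Dec 6, 2016); then Bianchi and Vance (both Nov 7, 2015); then Baptiste (Feb 4, 2012); then Mendoza (Dec 28, 2010).
Among Nguyen, Ibarra, Sato and Szabo, by status category: Nguyen (Defending Champion) before Ibarra (Tour Winner) before Sato and Szabo (Qualifier).
Sato and Szabo are each not a home-nation competitor, so the next rule applies.
Sato and Szabo both have ranking points 4096 pts, so the next rule applies.
Among Sato and Szabo, alphabetically by surname: Sato before Szabo.
Bianchi and Vance are each Qualifier, so the next rule applies.
Bianchi and Vance are each not a home-nation competitor, so the next rule applies.
Bianchi and Vance both have ranking points 2728 pts, so the next rule applies.
Among Bianchi and Vance, alphabetically by surname: Bianchi before Vance.
Order: Brennan, Quinn, Nguyen, Ibarra, Sato, Szabo, Bianchi, Vance, Baptiste, Mendoza.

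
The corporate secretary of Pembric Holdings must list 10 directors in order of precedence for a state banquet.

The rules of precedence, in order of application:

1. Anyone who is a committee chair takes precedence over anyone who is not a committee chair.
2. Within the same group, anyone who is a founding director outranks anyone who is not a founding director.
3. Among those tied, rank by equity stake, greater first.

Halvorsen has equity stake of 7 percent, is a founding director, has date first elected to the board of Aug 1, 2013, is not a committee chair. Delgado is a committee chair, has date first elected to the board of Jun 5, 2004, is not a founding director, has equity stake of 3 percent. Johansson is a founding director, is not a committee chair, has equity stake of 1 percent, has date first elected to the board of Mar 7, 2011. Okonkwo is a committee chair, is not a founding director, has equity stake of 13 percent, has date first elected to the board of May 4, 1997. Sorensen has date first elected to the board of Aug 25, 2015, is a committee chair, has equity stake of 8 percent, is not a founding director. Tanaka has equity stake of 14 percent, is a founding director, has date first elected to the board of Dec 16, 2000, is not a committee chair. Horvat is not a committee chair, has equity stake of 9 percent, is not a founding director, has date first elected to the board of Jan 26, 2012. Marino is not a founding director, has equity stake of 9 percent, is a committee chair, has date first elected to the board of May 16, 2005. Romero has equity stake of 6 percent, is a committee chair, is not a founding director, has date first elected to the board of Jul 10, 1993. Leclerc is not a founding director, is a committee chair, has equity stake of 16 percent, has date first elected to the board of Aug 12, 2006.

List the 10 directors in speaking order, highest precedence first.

By the first rule: Leclerc, Okonkwo, Marino, Sorensen, Romero and Delgado (each a committee chair); then Tanaka, Halvorsen, Johansson and Horvat (each not a committee chair).
Leclerc, Okonkwo, Marino, Sorensen, Romero and Delgado are each not a founding director, so the next rule applies.
Among Leclerc, Okonkwo, Marino, Sorensen, Romero and Delgado, by equity stake (higher first): Leclerc (16 percent) before Okonkwo (13 percent) before Marino (9 percent) before Sorensen (8 percent) before Romero (6 percent) before Delgado (3 percent).
Among Tanaka, Halvorsen, Johansson and Horvat, a founding director before not a founding director: Tanaka, Halvorsen and Johansson (a founding director) before Horvat (not a founding director).
Among Tanaka, Halvorsen and Johansson, by equity stake (higher first): Tanaka (14 percent) before Halvorsen (7 percent) before Johansson (1 percent).
Full order: Leclerc, Okonkwo, Marino, Sorensen, Romero, Delgado, Tanaka, Halvorsen, Johansson, Horvat.

Leclerc, Okonkwo, Marino, Sorensen, Romero, Delgado, Tanaka, Halvorsen, Johansson, Horvat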